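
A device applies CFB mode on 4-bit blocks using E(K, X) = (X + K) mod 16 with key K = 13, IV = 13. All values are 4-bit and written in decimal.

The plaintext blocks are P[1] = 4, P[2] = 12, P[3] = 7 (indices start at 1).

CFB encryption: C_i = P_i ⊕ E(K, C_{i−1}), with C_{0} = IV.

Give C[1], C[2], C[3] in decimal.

C[1] = 14, C[2] = 7, C[3] = 3

C[1]: E(K, 13) = 10; 4 ⊕ 10 = 14.
C[2]: E(K, 14) = 11; 12 ⊕ 11 = 7.
C[3]: E(K, 7) = 4; 7 ⊕ 4 = 3.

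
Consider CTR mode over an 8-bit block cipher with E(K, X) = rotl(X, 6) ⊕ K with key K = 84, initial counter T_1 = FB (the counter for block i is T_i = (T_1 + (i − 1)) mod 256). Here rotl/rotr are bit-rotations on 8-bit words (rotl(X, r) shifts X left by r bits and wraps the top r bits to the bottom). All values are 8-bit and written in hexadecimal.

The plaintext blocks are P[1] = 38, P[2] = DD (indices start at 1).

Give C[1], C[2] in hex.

CTR encryption: S_i = E(K, T_i) where T_i is the counter for block i; C_i = P_i ⊕ S_i.
C[1]: T = FB, S = E(K, T) = 7A; 38 ⊕ 7A = 42.
C[2]: T = FC, S = E(K, T) = BB; DD ⊕ BB = 66.

C[1] = 42, C[2] = 66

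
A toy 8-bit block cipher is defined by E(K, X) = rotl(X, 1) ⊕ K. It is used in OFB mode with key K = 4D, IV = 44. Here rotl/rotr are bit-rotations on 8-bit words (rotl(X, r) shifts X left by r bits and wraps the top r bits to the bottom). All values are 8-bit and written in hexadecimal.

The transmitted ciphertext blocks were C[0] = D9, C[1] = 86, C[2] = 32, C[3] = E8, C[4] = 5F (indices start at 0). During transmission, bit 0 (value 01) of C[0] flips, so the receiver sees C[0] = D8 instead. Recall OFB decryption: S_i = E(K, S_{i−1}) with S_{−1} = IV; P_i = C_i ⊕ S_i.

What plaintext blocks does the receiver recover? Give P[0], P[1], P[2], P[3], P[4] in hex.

P[0] = 1D, P[1] = 40, P[2] = F2, P[3] = 24, P[4] = 8B

Only C[0] changed, to D8. In OFB, a change in C_i flips the same bit in P_i only; the keystream is unaffected. Decrypting the received ciphertext:
P[0]: S = E(K, 44) = C5; D8 ⊕ C5 = 1D.
P[1]: S = E(K, C5) = C6; 86 ⊕ C6 = 40.
P[2]: S = E(K, C6) = C0; 32 ⊕ C0 = F2.
P[3]: S = E(K, C0) = CC; E8 ⊕ CC = 24.
P[4]: S = E(K, CC) = D4; 5F ⊕ D4 = 8B.
Blocks that differ from the original plaintext: P[0].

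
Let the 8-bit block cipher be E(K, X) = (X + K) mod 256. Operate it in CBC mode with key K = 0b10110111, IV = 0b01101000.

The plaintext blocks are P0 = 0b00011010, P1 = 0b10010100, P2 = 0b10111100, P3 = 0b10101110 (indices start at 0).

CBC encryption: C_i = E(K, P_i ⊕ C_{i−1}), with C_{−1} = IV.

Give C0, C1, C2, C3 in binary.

C0 = 0b00101001, C1 = 0b01110100, C2 = 0b01111111, C3 = 0b10001000

C0: P0 ⊕ 0b01101000 = 0b01110010; E(K, 0b01110010) = 0b00101001.
C1: P1 ⊕ 0b00101001 = 0b10111101; E(K, 0b10111101) = 0b01110100.
C2: P2 ⊕ 0b01110100 = 0b11001000; E(K, 0b11001000) = 0b01111111.
C3: P3 ⊕ 0b01111111 = 0b11010001; E(K, 0b11010001) = 0b10001000.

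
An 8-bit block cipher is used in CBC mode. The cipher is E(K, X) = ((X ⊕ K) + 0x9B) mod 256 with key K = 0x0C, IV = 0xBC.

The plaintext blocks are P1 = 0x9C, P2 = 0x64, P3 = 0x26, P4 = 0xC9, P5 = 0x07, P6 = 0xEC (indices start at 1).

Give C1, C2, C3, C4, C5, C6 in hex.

CBC encryption: C_i = E(K, P_i ⊕ C_{i−1}), with C_{0} = IV.
C1: P1 ⊕ 0xBC = 0x20; E(K, 0x20) = 0xC7.
C2: P2 ⊕ 0xC7 = 0xA3; E(K, 0xA3) = 0x4A.
C3: P3 ⊕ 0x4A = 0x6C; E(K, 0x6C) = 0xFB.
C4: P4 ⊕ 0xFB = 0x32; E(K, 0x32) = 0xD9.
C5: P5 ⊕ 0xD9 = 0xDE; E(K, 0xDE) = 0x6D.
C6: P6 ⊕ 0x6D = 0x81; E(K, 0x81) = 0x28.

C1 = 0xC7, C2 = 0x4A, C3 = 0xFB, C4 = 0xD9, C5 = 0x6D, C6 = 0x28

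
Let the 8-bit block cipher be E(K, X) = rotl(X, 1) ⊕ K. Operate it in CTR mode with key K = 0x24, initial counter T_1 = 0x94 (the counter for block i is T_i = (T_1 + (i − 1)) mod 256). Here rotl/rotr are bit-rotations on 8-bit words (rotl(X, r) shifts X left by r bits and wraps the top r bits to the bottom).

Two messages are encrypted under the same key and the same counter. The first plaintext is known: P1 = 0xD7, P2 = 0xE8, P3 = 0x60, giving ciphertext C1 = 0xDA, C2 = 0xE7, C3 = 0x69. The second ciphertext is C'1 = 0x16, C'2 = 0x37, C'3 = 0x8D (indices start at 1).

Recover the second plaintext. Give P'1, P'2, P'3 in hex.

In CTR with a reused counter, both messages share the same keystream S_i, so C_i ⊕ C'_i = P_i ⊕ P'_i and thus P'_i = P_i ⊕ C_i ⊕ C'_i.
P'1: 0xD7 ⊕ 0xDA ⊕ 0x16 = 0x1B.
P'2: 0xE8 ⊕ 0xE7 ⊕ 0x37 = 0x38.
P'3: 0x60 ⊕ 0x69 ⊕ 0x8D = 0x84.

P'1 = 0x1B, P'2 = 0x38, P'3 = 0x84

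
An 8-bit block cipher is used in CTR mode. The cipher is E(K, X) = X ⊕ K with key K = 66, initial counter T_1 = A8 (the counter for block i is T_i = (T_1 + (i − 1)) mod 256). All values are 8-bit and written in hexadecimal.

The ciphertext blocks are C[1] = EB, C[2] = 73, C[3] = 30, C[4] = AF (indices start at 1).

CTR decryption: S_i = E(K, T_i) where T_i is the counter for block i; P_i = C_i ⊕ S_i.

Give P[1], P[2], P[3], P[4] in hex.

P[1] = 25, P[2] = BC, P[3] = FC, P[4] = 62

P[1]: T = A8, S = E(K, T) = CE; EB ⊕ CE = 25.
P[2]: T = A9, S = E(K, T) = CF; 73 ⊕ CF = BC.
P[3]: T = AA, S = E(K, T) = CC; 30 ⊕ CC = FC.
P[4]: T = AB, S = E(K, T) = CD; AF ⊕ CD = 62.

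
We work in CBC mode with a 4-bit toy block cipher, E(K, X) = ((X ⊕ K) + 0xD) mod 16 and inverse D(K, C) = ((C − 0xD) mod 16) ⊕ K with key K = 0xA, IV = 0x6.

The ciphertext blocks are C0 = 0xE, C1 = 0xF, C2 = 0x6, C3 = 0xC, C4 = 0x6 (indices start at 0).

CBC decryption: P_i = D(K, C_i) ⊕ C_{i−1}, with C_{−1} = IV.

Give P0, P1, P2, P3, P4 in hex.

P0 = 0xD, P1 = 0x6, P2 = 0xC, P3 = 0x3, P4 = 0xF

P0: D(K, 0xE) = 0xB; 0xB ⊕ 0x6 = 0xD.
P1: D(K, 0xF) = 0x8; 0x8 ⊕ 0xE = 0x6.
P2: D(K, 0x6) = 0x3; 0x3 ⊕ 0xF = 0xC.
P3: D(K, 0xC) = 0x5; 0x5 ⊕ 0x6 = 0x3.
P4: D(K, 0x6) = 0x3; 0x3 ⊕ 0xC = 0xF.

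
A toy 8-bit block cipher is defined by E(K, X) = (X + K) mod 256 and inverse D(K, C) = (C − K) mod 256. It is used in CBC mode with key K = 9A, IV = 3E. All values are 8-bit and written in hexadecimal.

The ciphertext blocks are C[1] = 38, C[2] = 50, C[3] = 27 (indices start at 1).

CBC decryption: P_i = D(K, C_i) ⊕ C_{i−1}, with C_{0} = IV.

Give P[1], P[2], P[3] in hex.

P[1] = A0, P[2] = 8E, P[3] = DD

P[1]: D(K, 38) = 9E; 9E ⊕ 3E = A0.
P[2]: D(K, 50) = B6; B6 ⊕ 38 = 8E.
P[3]: D(K, 27) = 8D; 8D ⊕ 50 = DD.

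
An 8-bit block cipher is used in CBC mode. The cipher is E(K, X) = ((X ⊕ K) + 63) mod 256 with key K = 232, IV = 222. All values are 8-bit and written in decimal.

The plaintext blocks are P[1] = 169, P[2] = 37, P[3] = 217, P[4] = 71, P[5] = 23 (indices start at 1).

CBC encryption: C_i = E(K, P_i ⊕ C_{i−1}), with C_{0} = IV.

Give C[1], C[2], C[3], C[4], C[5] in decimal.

C[1]: P[1] ⊕ 222 = 119; E(K, 119) = 222.
C[2]: P[2] ⊕ 222 = 251; E(K, 251) = 82.
C[3]: P[3] ⊕ 82 = 139; E(K, 139) = 162.
C[4]: P[4] ⊕ 162 = 229; E(K, 229) = 76.
C[5]: P[5] ⊕ 76 = 91; E(K, 91) = 242.

C[1] = 222, C[2] = 82, C[3] = 162, C[4] = 76, C[5] = 242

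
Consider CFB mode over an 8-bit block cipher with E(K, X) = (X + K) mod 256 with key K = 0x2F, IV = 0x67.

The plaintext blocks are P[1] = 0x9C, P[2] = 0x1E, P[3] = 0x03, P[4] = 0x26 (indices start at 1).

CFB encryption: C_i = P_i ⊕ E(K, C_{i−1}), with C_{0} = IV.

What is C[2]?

C[2] = 0x27

C[1]: E(K, 0x67) = 0x96; 0x9C ⊕ 0x96 = 0x0A.
C[2]: E(K, 0x0A) = 0x39; 0x1E ⊕ 0x39 = 0x27.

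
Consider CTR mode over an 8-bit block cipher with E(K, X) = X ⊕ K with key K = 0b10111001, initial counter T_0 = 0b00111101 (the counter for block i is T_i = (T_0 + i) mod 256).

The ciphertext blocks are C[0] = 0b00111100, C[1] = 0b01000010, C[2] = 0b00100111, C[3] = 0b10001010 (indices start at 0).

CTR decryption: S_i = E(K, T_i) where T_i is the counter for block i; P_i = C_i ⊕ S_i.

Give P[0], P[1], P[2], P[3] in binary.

P[0]: T = 0b00111101, S = E(K, T) = 0b10000100; 0b00111100 ⊕ 0b10000100 = 0b10111000.
P[1]: T = 0b00111110, S = E(K, T) = 0b10000111; 0b01000010 ⊕ 0b10000111 = 0b11000101.
P[2]: T = 0b00111111, S = E(K, T) = 0b10000110; 0b00100111 ⊕ 0b10000110 = 0b10100001.
P[3]: T = 0b01000000, S = E(K, T) = 0b11111001; 0b10001010 ⊕ 0b11111001 = 0b01110011.

P[0] = 0b10111000, P[1] = 0b11000101, P[2] = 0b10100001, P[3] = 0b01110011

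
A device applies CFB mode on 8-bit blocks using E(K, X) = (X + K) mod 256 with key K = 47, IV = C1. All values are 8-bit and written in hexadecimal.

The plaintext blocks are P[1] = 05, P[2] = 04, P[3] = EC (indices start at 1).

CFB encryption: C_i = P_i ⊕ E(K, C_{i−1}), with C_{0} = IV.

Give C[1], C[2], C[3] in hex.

C[1]: E(K, C1) = 08; 05 ⊕ 08 = 0D.
C[2]: E(K, 0D) = 54; 04 ⊕ 54 = 50.
C[3]: E(K, 50) = 97; EC ⊕ 97 = 7B.

C[1] = 0D, C[2] = 50, C[3] = 7B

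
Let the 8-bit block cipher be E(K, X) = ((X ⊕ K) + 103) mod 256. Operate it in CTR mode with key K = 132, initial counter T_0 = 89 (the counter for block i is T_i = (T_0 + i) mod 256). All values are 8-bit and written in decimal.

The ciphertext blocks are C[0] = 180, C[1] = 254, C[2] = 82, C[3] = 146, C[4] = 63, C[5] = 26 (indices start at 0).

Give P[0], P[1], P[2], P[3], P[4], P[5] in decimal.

P[0] = 240, P[1] = 187, P[2] = 20, P[3] = 173, P[4] = 127, P[5] = 91

CTR decryption: S_i = E(K, T_i) where T_i is the counter for block i; P_i = C_i ⊕ S_i.
P[0]: T = 89, S = E(K, T) = 68; 180 ⊕ 68 = 240.
P[1]: T = 90, S = E(K, T) = 69; 254 ⊕ 69 = 187.
P[2]: T = 91, S = E(K, T) = 70; 82 ⊕ 70 = 20.
P[3]: T = 92, S = E(K, T) = 63; 146 ⊕ 63 = 173.
P[4]: T = 93, S = E(K, T) = 64; 63 ⊕ 64 = 127.
P[5]: T = 94, S = E(K, T) = 65; 26 ⊕ 65 = 91.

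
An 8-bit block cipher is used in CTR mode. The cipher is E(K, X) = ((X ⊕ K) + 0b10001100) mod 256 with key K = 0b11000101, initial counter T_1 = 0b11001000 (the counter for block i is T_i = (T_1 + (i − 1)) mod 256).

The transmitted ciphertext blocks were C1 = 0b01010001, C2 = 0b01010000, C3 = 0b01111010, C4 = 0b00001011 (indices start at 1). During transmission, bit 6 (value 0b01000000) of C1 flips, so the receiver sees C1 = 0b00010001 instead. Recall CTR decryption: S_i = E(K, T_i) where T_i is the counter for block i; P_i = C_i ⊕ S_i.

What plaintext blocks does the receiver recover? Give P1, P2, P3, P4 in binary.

P1 = 0b10001000, P2 = 0b11001000, P3 = 0b11100001, P4 = 0b10010001

Only C1 changed, to 0b00010001. In CTR, a change in C_i flips the same bit in P_i only; the keystream is unaffected. Decrypting the received ciphertext:
P1: T = 0b11001000, S = E(K, T) = 0b10011001; 0b00010001 ⊕ 0b10011001 = 0b10001000.
P2: T = 0b11001001, S = E(K, T) = 0b10011000; 0b01010000 ⊕ 0b10011000 = 0b11001000.
P3: T = 0b11001010, S = E(K, T) = 0b10011011; 0b01111010 ⊕ 0b10011011 = 0b11100001.
P4: T = 0b11001011, S = E(K, T) = 0b10011010; 0b00001011 ⊕ 0b10011010 = 0b10010001.
Blocks that differ from the original plaintext: P1.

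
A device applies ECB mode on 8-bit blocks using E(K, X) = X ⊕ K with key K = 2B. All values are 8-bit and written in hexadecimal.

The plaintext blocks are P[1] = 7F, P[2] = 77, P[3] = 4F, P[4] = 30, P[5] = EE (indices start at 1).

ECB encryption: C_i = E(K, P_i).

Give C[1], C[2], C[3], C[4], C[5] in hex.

C[1]: E(K, 7F) = 54.
C[2]: E(K, 77) = 5C.
C[3]: E(K, 4F) = 64.
C[4]: E(K, 30) = 1B.
C[5]: E(K, EE) = C5.

C[1] = 54, C[2] = 5C, C[3] = 64, C[4] = 1B, C[5] = C5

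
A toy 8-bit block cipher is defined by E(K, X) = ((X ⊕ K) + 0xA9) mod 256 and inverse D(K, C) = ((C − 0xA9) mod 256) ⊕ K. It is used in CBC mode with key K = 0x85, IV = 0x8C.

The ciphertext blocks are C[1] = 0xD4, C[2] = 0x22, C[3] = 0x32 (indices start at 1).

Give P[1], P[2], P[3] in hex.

CBC decryption: P_i = D(K, C_i) ⊕ C_{i−1}, with C_{0} = IV.
P[1]: D(K, 0xD4) = 0xAE; 0xAE ⊕ 0x8C = 0x22.
P[2]: D(K, 0x22) = 0xFC; 0xFC ⊕ 0xD4 = 0x28.
P[3]: D(K, 0x32) = 0x0C; 0x0C ⊕ 0x22 = 0x2E.

P[1] = 0x22, P[2] = 0x28, P[3] = 0x2E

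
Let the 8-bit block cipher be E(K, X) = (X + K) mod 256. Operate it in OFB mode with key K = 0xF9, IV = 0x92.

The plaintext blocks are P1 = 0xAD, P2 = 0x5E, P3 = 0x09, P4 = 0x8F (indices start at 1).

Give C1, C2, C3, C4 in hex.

OFB encryption: S_i = E(K, S_{i−1}) with S_{0} = IV; C_i = P_i ⊕ S_i.
C1: S = E(K, 0x92) = 0x8B; 0xAD ⊕ 0x8B = 0x26.
C2: S = E(K, 0x8B) = 0x84; 0x5E ⊕ 0x84 = 0xDA.
C3: S = E(K, 0x84) = 0x7D; 0x09 ⊕ 0x7D = 0x74.
C4: S = E(K, 0x7D) = 0x76; 0x8F ⊕ 0x76 = 0xF9.

C1 = 0x26, C2 = 0xDA, C3 = 0x74, C4 = 0xF9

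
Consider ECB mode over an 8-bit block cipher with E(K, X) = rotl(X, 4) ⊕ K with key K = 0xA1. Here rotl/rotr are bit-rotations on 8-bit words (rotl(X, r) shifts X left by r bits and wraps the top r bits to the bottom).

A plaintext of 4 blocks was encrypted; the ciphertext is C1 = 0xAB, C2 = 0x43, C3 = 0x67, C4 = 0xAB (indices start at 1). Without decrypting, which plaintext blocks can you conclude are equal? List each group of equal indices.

ECB encrypts each block independently with the same key, so equal ciphertext blocks imply equal plaintext blocks.
C1 = C4 = 0xAB, so P1 = P4.

P1 = P4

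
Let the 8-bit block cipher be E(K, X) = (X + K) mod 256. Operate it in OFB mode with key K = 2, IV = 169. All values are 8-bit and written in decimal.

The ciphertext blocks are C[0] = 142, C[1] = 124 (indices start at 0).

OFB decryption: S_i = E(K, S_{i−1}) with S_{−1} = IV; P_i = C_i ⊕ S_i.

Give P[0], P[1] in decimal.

P[0]: S = E(K, 169) = 171; 142 ⊕ 171 = 37.
P[1]: S = E(K, 171) = 173; 124 ⊕ 173 = 209.

P[0] = 37, P[1] = 209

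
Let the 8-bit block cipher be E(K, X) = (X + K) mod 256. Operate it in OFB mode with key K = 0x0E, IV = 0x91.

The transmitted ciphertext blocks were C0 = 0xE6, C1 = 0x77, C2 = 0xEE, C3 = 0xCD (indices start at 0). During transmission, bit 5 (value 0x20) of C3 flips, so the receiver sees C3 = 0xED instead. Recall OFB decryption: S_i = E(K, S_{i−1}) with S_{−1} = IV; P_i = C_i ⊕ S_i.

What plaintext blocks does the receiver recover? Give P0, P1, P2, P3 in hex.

Only C3 changed, to 0xED. In OFB, a change in C_i flips the same bit in P_i only; the keystream is unaffected. Decrypting the received ciphertext:
P0: S = E(K, 0x91) = 0x9F; 0xE6 ⊕ 0x9F = 0x79.
P1: S = E(K, 0x9F) = 0xAD; 0x77 ⊕ 0xAD = 0xDA.
P2: S = E(K, 0xAD) = 0xBB; 0xEE ⊕ 0xBB = 0x55.
P3: S = E(K, 0xBB) = 0xC9; 0xED ⊕ 0xC9 = 0x24.
Blocks that differ from the original plaintext: P3.

P0 = 0x79, P1 = 0xDA, P2 = 0x55, P3 = 0x24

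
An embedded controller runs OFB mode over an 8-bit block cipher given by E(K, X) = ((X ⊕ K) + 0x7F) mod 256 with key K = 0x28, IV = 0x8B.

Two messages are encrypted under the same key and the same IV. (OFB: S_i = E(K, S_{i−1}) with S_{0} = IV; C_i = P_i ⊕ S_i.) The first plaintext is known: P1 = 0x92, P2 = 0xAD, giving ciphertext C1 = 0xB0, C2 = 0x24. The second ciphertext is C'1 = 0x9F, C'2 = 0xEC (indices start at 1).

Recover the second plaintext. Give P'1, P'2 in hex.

In OFB with a reused IV, both messages share the same keystream S_i, so C_i ⊕ C'_i = P_i ⊕ P'_i and thus P'_i = P_i ⊕ C_i ⊕ C'_i.
P'1: 0x92 ⊕ 0xB0 ⊕ 0x9F = 0xBD.
P'2: 0xAD ⊕ 0x24 ⊕ 0xEC = 0x65.

P'1 = 0xBD, P'2 = 0x65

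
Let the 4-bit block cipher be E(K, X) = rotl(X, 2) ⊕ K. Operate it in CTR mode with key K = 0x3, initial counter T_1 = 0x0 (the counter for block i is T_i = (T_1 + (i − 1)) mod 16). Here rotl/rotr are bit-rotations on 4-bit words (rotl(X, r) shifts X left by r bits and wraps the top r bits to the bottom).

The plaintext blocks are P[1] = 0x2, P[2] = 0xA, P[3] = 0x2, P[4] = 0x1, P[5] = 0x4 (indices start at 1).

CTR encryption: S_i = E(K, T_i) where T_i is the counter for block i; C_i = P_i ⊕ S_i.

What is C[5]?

C[1]: T = 0x0, S = E(K, T) = 0x3; 0x2 ⊕ 0x3 = 0x1.
C[2]: T = 0x1, S = E(K, T) = 0x7; 0xA ⊕ 0x7 = 0xD.
C[3]: T = 0x2, S = E(K, T) = 0xB; 0x2 ⊕ 0xB = 0x9.
C[4]: T = 0x3, S = E(K, T) = 0xF; 0x1 ⊕ 0xF = 0xE.
C[5]: T = 0x4, S = E(K, T) = 0x2; 0x4 ⊕ 0x2 = 0x6.

C[5] = 0x6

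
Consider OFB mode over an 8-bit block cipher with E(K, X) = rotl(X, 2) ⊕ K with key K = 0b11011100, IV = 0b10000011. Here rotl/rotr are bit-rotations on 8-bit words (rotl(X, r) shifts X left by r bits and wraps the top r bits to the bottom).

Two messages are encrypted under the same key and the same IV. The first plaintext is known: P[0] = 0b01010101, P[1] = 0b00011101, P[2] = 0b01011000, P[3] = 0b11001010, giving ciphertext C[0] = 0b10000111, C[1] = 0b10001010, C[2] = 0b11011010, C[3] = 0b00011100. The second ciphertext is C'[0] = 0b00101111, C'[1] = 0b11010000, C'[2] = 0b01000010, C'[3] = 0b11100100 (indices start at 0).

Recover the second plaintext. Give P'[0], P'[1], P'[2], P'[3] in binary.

P'[0] = 0b11111101, P'[1] = 0b01000111, P'[2] = 0b11000000, P'[3] = 0b00110010

In OFB with a reused IV, both messages share the same keystream S_i, so C_i ⊕ C'_i = P_i ⊕ P'_i and thus P'_i = P_i ⊕ C_i ⊕ C'_i.
P'[0]: 0b01010101 ⊕ 0b10000111 ⊕ 0b00101111 = 0b11111101.
P'[1]: 0b00011101 ⊕ 0b10001010 ⊕ 0b11010000 = 0b01000111.
P'[2]: 0b01011000 ⊕ 0b11011010 ⊕ 0b01000010 = 0b11000000.
P'[3]: 0b11001010 ⊕ 0b00011100 ⊕ 0b11100100 = 0b00110010.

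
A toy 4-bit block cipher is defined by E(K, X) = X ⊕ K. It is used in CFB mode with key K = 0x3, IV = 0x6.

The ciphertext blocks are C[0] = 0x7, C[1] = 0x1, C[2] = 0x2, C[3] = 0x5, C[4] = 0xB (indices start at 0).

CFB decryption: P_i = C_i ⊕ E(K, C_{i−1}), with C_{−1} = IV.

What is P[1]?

P[1]: E(K, 0x7) = 0x4; 0x1 ⊕ 0x4 = 0x5.

P[1] = 0x5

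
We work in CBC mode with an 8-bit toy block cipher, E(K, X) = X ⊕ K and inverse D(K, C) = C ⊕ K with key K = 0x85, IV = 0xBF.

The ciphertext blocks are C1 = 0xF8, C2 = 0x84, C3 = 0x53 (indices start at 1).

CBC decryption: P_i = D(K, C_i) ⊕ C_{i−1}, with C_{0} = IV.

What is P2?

P2: D(K, 0x84) = 0x01; 0x01 ⊕ 0xF8 = 0xF9.

P2 = 0xF9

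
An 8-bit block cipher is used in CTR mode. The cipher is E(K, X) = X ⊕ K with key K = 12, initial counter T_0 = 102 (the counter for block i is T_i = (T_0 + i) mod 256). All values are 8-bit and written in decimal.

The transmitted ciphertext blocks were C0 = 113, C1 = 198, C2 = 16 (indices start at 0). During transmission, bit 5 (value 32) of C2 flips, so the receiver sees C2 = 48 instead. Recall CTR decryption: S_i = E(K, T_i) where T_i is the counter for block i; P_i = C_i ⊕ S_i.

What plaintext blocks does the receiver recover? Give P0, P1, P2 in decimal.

P0 = 27, P1 = 173, P2 = 84

Only C2 changed, to 48. In CTR, a change in C_i flips the same bit in P_i only; the keystream is unaffected. Decrypting the received ciphertext:
P0: T = 102, S = E(K, T) = 106; 113 ⊕ 106 = 27.
P1: T = 103, S = E(K, T) = 107; 198 ⊕ 107 = 173.
P2: T = 104, S = E(K, T) = 100; 48 ⊕ 100 = 84.
Blocks that differ from the original plaintext: P2.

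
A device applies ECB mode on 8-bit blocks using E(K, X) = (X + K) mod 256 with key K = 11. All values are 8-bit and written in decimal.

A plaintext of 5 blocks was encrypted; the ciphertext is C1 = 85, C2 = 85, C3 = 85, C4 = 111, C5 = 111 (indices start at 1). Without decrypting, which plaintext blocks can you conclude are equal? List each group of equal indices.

ECB encrypts each block independently with the same key, so equal ciphertext blocks imply equal plaintext blocks.
C1 = C2 = C3 = 85, so P1 = P2 = P3.
C4 = C5 = 111, so P4 = P5.

P1 = P2 = P3; P4 = P5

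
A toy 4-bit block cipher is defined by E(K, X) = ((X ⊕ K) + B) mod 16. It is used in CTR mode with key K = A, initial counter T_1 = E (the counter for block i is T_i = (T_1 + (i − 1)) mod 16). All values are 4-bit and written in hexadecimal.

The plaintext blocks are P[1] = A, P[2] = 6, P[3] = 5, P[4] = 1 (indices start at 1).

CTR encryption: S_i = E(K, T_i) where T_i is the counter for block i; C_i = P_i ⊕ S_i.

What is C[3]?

C[3] = 0

C[1]: T = E, S = E(K, T) = F; A ⊕ F = 5.
C[2]: T = F, S = E(K, T) = 0; 6 ⊕ 0 = 6.
C[3]: T = 0, S = E(K, T) = 5; 5 ⊕ 5 = 0.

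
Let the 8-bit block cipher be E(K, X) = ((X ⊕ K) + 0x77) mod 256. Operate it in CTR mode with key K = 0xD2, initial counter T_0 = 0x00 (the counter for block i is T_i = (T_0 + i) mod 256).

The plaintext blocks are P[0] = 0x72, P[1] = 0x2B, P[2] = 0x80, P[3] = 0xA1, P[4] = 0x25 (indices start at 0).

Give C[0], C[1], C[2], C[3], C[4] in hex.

C[0] = 0x3B, C[1] = 0x61, C[2] = 0xC7, C[3] = 0xE9, C[4] = 0x68

CTR encryption: S_i = E(K, T_i) where T_i is the counter for block i; C_i = P_i ⊕ S_i.
C[0]: T = 0x00, S = E(K, T) = 0x49; 0x72 ⊕ 0x49 = 0x3B.
C[1]: T = 0x01, S = E(K, T) = 0x4A; 0x2B ⊕ 0x4A = 0x61.
C[2]: T = 0x02, S = E(K, T) = 0x47; 0x80 ⊕ 0x47 = 0xC7.
C[3]: T = 0x03, S = E(K, T) = 0x48; 0xA1 ⊕ 0x48 = 0xE9.
C[4]: T = 0x04, S = E(K, T) = 0x4D; 0x25 ⊕ 0x4D = 0x68.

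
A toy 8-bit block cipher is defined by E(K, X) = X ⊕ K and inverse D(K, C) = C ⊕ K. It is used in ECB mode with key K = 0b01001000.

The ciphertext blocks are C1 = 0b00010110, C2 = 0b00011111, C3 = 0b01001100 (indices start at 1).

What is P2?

P2 = 0b01010111

ECB decryption: P_i = D(K, C_i).
P2: D(K, 0b00011111) = 0b01010111.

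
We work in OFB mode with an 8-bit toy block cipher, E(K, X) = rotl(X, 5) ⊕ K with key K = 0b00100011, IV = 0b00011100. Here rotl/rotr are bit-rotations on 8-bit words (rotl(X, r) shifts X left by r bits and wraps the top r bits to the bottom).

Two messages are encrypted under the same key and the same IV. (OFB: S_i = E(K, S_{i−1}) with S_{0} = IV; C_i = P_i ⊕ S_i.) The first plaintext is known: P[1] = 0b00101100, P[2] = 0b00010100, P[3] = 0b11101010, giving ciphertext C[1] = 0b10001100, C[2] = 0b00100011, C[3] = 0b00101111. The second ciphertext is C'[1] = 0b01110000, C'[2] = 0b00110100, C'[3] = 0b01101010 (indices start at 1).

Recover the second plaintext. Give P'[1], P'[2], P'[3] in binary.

In OFB with a reused IV, both messages share the same keystream S_i, so C_i ⊕ C'_i = P_i ⊕ P'_i and thus P'_i = P_i ⊕ C_i ⊕ C'_i.
P'[1]: 0b00101100 ⊕ 0b10001100 ⊕ 0b01110000 = 0b11010000.
P'[2]: 0b00010100 ⊕ 0b00100011 ⊕ 0b00110100 = 0b00000011.
P'[3]: 0b11101010 ⊕ 0b00101111 ⊕ 0b01101010 = 0b10101111.

P'[1] = 0b11010000, P'[2] = 0b00000011, P'[3] = 0b10101111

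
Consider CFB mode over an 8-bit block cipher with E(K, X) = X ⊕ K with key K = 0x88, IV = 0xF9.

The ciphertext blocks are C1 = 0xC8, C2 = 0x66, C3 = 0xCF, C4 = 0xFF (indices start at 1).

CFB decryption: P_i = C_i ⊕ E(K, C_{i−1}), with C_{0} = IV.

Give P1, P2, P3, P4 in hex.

P1: E(K, 0xF9) = 0x71; 0xC8 ⊕ 0x71 = 0xB9.
P2: E(K, 0xC8) = 0x40; 0x66 ⊕ 0x40 = 0x26.
P3: E(K, 0x66) = 0xEE; 0xCF ⊕ 0xEE = 0x21.
P4: E(K, 0xCF) = 0x47; 0xFF ⊕ 0x47 = 0xB8.

P1 = 0xB9, P2 = 0x26, P3 = 0x21, P4 = 0xB8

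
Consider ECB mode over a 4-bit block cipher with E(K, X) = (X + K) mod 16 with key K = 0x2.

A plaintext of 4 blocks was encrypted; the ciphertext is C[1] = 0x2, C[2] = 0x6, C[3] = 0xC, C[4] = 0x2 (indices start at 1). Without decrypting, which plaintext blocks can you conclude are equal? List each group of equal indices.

ECB encrypts each block independently with the same key, so equal ciphertext blocks imply equal plaintext blocks.
C[1] = C[4] = 0x2, so P[1] = P[4].

P[1] = P[4]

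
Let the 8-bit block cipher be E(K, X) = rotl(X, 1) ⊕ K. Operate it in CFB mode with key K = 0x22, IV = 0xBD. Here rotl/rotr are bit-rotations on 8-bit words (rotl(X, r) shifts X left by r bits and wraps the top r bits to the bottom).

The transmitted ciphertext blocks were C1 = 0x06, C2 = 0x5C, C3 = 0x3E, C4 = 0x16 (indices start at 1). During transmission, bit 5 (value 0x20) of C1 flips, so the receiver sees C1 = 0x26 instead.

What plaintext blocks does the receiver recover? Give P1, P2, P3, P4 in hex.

CFB decryption: P_i = C_i ⊕ E(K, C_{i−1}), with C_{0} = IV.
Only C1 changed, to 0x26. In CFB, a change in C_i flips the same bit in P_i and garbles P_{i+1}. Decrypting the received ciphertext:
P1: E(K, 0xBD) = 0x59; 0x26 ⊕ 0x59 = 0x7F.
P2: E(K, 0x26) = 0x6E; 0x5C ⊕ 0x6E = 0x32.
P3: E(K, 0x5C) = 0x9A; 0x3E ⊕ 0x9A = 0xA4.
P4: E(K, 0x3E) = 0x5E; 0x16 ⊕ 0x5E = 0x48.
Blocks that differ from the original plaintext: P1, P2.

P1 = 0x7F, P2 = 0x32, P3 = 0xA4, P4 = 0x48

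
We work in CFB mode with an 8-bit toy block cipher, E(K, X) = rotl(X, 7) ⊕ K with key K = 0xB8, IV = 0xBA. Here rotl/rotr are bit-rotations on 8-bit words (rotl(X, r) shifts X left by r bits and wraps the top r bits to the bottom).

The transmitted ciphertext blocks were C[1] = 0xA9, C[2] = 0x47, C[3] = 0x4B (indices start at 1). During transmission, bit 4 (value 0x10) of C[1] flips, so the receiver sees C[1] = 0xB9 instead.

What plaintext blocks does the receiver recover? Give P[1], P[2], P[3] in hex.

CFB decryption: P_i = C_i ⊕ E(K, C_{i−1}), with C_{0} = IV.
Only C[1] changed, to 0xB9. In CFB, a change in C_i flips the same bit in P_i and garbles P_{i+1}. Decrypting the received ciphertext:
P[1]: E(K, 0xBA) = 0xE5; 0xB9 ⊕ 0xE5 = 0x5C.
P[2]: E(K, 0xB9) = 0x64; 0x47 ⊕ 0x64 = 0x23.
P[3]: E(K, 0x47) = 0x1B; 0x4B ⊕ 0x1B = 0x50.
Blocks that differ from the original plaintext: P[1], P[2].

P[1] = 0x5C, P[2] = 0x23, P[3] = 0x50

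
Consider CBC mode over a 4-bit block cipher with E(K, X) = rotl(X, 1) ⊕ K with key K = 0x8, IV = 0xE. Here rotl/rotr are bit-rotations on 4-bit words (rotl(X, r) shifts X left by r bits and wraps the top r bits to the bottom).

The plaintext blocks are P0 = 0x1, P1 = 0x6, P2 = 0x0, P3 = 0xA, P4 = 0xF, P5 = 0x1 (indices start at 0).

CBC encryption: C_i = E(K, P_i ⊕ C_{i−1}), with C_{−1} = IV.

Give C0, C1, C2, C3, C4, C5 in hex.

C0: P0 ⊕ 0xE = 0xF; E(K, 0xF) = 0x7.
C1: P1 ⊕ 0x7 = 0x1; E(K, 0x1) = 0xA.
C2: P2 ⊕ 0xA = 0xA; E(K, 0xA) = 0xD.
C3: P3 ⊕ 0xD = 0x7; E(K, 0x7) = 0x6.
C4: P4 ⊕ 0x6 = 0x9; E(K, 0x9) = 0xB.
C5: P5 ⊕ 0xB = 0xA; E(K, 0xA) = 0xD.

C0 = 0x7, C1 = 0xA, C2 = 0xD, C3 = 0x6, C4 = 0xB, C5 = 0xD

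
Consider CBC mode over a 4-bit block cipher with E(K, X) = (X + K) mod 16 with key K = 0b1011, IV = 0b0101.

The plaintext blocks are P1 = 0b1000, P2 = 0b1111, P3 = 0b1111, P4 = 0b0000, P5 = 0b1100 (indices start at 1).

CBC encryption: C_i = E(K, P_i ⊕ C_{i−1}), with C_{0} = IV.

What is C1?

C1 = 0b1000

C1: P1 ⊕ 0b0101 = 0b1101; E(K, 0b1101) = 0b1000.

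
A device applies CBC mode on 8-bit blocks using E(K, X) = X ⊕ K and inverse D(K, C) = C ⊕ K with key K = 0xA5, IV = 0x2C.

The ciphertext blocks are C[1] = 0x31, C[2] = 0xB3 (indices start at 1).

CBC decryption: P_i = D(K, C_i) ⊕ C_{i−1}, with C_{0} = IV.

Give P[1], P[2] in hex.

P[1] = 0xB8, P[2] = 0x27

P[1]: D(K, 0x31) = 0x94; 0x94 ⊕ 0x2C = 0xB8.
P[2]: D(K, 0xB3) = 0x16; 0x16 ⊕ 0x31 = 0x27.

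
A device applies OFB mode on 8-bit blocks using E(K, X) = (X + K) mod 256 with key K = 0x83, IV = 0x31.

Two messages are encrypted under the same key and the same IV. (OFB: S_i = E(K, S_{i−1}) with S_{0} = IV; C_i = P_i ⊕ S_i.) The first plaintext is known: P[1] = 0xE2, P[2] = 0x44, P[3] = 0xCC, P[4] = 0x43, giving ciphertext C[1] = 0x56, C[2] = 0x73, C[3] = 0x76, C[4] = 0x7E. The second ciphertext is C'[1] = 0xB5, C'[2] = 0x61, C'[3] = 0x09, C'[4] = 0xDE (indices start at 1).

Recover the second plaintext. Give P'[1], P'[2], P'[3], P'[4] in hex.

P'[1] = 0x01, P'[2] = 0x56, P'[3] = 0xB3, P'[4] = 0xE3

In OFB with a reused IV, both messages share the same keystream S_i, so C_i ⊕ C'_i = P_i ⊕ P'_i and thus P'_i = P_i ⊕ C_i ⊕ C'_i.
P'[1]: 0xE2 ⊕ 0x56 ⊕ 0xB5 = 0x01.
P'[2]: 0x44 ⊕ 0x73 ⊕ 0x61 = 0x56.
P'[3]: 0xCC ⊕ 0x76 ⊕ 0x09 = 0xB3.
P'[4]: 0x43 ⊕ 0x7E ⊕ 0xDE = 0xE3.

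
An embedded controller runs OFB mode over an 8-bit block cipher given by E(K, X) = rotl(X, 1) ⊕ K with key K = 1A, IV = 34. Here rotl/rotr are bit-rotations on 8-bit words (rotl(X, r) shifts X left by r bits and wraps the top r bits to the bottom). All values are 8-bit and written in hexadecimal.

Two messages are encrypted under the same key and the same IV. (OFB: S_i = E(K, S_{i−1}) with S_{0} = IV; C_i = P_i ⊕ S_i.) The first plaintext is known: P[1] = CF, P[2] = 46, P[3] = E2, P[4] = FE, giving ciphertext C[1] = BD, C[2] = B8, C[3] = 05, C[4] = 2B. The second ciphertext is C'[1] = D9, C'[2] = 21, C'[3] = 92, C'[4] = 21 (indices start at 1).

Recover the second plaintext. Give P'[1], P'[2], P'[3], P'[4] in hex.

P'[1] = AB, P'[2] = DF, P'[3] = 75, P'[4] = F4

In OFB with a reused IV, both messages share the same keystream S_i, so C_i ⊕ C'_i = P_i ⊕ P'_i and thus P'_i = P_i ⊕ C_i ⊕ C'_i.
P'[1]: CF ⊕ BD ⊕ D9 = AB.
P'[2]: 46 ⊕ B8 ⊕ 21 = DF.
P'[3]: E2 ⊕ 05 ⊕ 92 = 75.
P'[4]: FE ⊕ 2B ⊕ 21 = F4.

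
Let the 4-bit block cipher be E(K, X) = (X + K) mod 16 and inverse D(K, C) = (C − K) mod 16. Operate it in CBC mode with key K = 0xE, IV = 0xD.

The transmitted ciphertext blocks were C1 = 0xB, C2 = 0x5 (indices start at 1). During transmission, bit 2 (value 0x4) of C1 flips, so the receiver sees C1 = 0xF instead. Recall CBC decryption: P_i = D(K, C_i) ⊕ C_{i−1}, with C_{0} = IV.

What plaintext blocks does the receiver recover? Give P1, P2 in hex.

Only C1 changed, to 0xF. In CBC, a change in C_i garbles P_i and flips the same bit in P_{i+1}. Decrypting the received ciphertext:
P1: D(K, 0xF) = 0x1; 0x1 ⊕ 0xD = 0xC.
P2: D(K, 0x5) = 0x7; 0x7 ⊕ 0xF = 0x8.
Blocks that differ from the original plaintext: P1, P2.

P1 = 0xC, P2 = 0x8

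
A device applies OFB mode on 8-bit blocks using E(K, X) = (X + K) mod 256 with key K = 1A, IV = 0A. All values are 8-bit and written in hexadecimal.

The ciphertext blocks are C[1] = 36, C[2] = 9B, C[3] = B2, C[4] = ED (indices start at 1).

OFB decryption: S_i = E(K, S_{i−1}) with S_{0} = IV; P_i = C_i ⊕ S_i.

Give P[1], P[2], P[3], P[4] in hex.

P[1] = 12, P[2] = A5, P[3] = EA, P[4] = 9F

P[1]: S = E(K, 0A) = 24; 36 ⊕ 24 = 12.
P[2]: S = E(K, 24) = 3E; 9B ⊕ 3E = A5.
P[3]: S = E(K, 3E) = 58; B2 ⊕ 58 = EA.
P[4]: S = E(K, 58) = 72; ED ⊕ 72 = 9F.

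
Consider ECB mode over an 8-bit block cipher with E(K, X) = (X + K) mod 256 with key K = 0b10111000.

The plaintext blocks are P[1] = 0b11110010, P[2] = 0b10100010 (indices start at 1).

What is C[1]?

ECB encryption: C_i = E(K, P_i).
C[1]: E(K, 0b11110010) = 0b10101010.

C[1] = 0b10101010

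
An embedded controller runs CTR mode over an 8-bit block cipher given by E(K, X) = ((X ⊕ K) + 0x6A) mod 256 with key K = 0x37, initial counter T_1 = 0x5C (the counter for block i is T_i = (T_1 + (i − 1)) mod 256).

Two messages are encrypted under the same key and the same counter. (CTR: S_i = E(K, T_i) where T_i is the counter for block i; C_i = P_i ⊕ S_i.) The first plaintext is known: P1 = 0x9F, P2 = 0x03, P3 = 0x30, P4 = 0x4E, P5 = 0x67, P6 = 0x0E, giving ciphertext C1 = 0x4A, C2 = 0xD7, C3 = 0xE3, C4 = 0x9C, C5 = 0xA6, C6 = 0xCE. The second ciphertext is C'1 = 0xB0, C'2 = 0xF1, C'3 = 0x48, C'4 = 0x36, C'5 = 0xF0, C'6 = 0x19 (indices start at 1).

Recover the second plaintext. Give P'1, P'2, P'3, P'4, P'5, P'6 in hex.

In CTR with a reused counter, both messages share the same keystream S_i, so C_i ⊕ C'_i = P_i ⊕ P'_i and thus P'_i = P_i ⊕ C_i ⊕ C'_i.
P'1: 0x9F ⊕ 0x4A ⊕ 0xB0 = 0x65.
P'2: 0x03 ⊕ 0xD7 ⊕ 0xF1 = 0x25.
P'3: 0x30 ⊕ 0xE3 ⊕ 0x48 = 0x9B.
P'4: 0x4E ⊕ 0x9C ⊕ 0x36 = 0xE4.
P'5: 0x67 ⊕ 0xA6 ⊕ 0xF0 = 0x31.
P'6: 0x0E ⊕ 0xCE ⊕ 0x19 = 0xD9.

P'1 = 0x65, P'2 = 0x25, P'3 = 0x9B, P'4 = 0xE4, P'5 = 0x31, P'6 = 0xD9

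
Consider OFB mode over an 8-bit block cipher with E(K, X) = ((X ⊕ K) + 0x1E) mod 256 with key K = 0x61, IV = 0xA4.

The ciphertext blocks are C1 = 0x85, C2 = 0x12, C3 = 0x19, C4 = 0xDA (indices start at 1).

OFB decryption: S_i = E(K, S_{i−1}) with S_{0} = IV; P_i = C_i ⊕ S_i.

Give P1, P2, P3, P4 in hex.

P1: S = E(K, 0xA4) = 0xE3; 0x85 ⊕ 0xE3 = 0x66.
P2: S = E(K, 0xE3) = 0xA0; 0x12 ⊕ 0xA0 = 0xB2.
P3: S = E(K, 0xA0) = 0xDF; 0x19 ⊕ 0xDF = 0xC6.
P4: S = E(K, 0xDF) = 0xDC; 0xDA ⊕ 0xDC = 0x06.

P1 = 0x66, P2 = 0xB2, P3 = 0xC6, P4 = 0x06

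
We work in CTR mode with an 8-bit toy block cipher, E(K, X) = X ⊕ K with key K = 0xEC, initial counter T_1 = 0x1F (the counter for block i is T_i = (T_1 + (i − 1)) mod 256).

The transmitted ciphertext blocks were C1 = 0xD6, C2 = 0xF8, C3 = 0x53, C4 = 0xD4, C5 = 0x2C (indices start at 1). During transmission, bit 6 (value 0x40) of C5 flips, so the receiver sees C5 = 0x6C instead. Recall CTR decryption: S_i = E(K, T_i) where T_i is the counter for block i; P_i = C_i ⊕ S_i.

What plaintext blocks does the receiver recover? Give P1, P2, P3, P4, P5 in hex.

Only C5 changed, to 0x6C. In CTR, a change in C_i flips the same bit in P_i only; the keystream is unaffected. Decrypting the received ciphertext:
P1: T = 0x1F, S = E(K, T) = 0xF3; 0xD6 ⊕ 0xF3 = 0x25.
P2: T = 0x20, S = E(K, T) = 0xCC; 0xF8 ⊕ 0xCC = 0x34.
P3: T = 0x21, S = E(K, T) = 0xCD; 0x53 ⊕ 0xCD = 0x9E.
P4: T = 0x22, S = E(K, T) = 0xCE; 0xD4 ⊕ 0xCE = 0x1A.
P5: T = 0x23, S = E(K, T) = 0xCF; 0x6C ⊕ 0xCF = 0xA3.
Blocks that differ from the original plaintext: P5.

P1 = 0x25, P2 = 0x34, P3 = 0x9E, P4 = 0x1A, P5 = 0xA3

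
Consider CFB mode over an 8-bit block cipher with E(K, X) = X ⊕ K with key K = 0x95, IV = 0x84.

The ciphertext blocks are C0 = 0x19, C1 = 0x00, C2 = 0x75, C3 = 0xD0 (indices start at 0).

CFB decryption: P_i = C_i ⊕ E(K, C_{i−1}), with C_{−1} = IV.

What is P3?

P3 = 0x30

P3: E(K, 0x75) = 0xE0; 0xD0 ⊕ 0xE0 = 0x30.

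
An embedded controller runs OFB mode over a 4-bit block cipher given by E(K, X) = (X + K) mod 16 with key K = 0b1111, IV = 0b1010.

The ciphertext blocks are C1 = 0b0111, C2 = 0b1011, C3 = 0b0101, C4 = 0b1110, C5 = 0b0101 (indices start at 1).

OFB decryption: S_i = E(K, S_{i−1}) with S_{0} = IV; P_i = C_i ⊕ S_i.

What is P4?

P1: S = E(K, 0b1010) = 0b1001; 0b0111 ⊕ 0b1001 = 0b1110.
P2: S = E(K, 0b1001) = 0b1000; 0b1011 ⊕ 0b1000 = 0b0011.
P3: S = E(K, 0b1000) = 0b0111; 0b0101 ⊕ 0b0111 = 0b0010.
P4: S = E(K, 0b0111) = 0b0110; 0b1110 ⊕ 0b0110 = 0b1000.

P4 = 0b1000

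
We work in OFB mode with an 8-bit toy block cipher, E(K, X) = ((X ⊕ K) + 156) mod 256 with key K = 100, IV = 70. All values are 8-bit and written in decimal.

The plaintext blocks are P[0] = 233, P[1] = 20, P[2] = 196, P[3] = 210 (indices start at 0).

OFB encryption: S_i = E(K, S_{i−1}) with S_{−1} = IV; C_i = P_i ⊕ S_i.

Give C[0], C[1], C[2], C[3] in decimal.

C[0] = 87, C[1] = 98, C[2] = 106, C[3] = 180

C[0]: S = E(K, 70) = 190; 233 ⊕ 190 = 87.
C[1]: S = E(K, 190) = 118; 20 ⊕ 118 = 98.
C[2]: S = E(K, 118) = 174; 196 ⊕ 174 = 106.
C[3]: S = E(K, 174) = 102; 210 ⊕ 102 = 180.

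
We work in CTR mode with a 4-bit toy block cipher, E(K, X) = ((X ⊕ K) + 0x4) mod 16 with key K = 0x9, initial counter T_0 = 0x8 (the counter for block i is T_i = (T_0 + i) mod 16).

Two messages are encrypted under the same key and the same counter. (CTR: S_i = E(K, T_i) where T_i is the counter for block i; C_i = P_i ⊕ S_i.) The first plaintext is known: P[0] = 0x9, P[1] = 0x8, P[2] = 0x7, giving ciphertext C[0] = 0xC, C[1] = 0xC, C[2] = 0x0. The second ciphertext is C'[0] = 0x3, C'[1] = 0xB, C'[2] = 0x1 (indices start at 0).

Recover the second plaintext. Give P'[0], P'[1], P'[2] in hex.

P'[0] = 0x6, P'[1] = 0xF, P'[2] = 0x6

In CTR with a reused counter, both messages share the same keystream S_i, so C_i ⊕ C'_i = P_i ⊕ P'_i and thus P'_i = P_i ⊕ C_i ⊕ C'_i.
P'[0]: 0x9 ⊕ 0xC ⊕ 0x3 = 0x6.
P'[1]: 0x8 ⊕ 0xC ⊕ 0xB = 0xF.
P'[2]: 0x7 ⊕ 0x0 ⊕ 0x1 = 0x6.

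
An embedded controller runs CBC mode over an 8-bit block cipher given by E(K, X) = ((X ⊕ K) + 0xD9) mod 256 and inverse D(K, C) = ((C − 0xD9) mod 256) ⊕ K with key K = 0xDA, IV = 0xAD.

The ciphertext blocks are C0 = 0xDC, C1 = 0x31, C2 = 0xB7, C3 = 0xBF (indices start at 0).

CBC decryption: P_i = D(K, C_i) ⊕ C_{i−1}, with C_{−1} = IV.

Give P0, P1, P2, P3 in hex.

P0: D(K, 0xDC) = 0xD9; 0xD9 ⊕ 0xAD = 0x74.
P1: D(K, 0x31) = 0x82; 0x82 ⊕ 0xDC = 0x5E.
P2: D(K, 0xB7) = 0x04; 0x04 ⊕ 0x31 = 0x35.
P3: D(K, 0xBF) = 0x3C; 0x3C ⊕ 0xB7 = 0x8B.

P0 = 0x74, P1 = 0x5E, P2 = 0x35, P3 = 0x8B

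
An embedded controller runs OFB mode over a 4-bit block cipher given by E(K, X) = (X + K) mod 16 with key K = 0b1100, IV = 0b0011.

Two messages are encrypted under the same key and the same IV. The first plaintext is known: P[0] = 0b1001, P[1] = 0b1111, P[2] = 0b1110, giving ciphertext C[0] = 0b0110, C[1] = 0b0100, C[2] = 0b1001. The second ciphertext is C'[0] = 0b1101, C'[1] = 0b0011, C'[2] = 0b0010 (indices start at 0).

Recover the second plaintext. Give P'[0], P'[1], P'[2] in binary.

In OFB with a reused IV, both messages share the same keystream S_i, so C_i ⊕ C'_i = P_i ⊕ P'_i and thus P'_i = P_i ⊕ C_i ⊕ C'_i.
P'[0]: 0b1001 ⊕ 0b0110 ⊕ 0b1101 = 0b0010.
P'[1]: 0b1111 ⊕ 0b0100 ⊕ 0b0011 = 0b1000.
P'[2]: 0b1110 ⊕ 0b1001 ⊕ 0b0010 = 0b0101.

P'[0] = 0b0010, P'[1] = 0b1000, P'[2] = 0b0101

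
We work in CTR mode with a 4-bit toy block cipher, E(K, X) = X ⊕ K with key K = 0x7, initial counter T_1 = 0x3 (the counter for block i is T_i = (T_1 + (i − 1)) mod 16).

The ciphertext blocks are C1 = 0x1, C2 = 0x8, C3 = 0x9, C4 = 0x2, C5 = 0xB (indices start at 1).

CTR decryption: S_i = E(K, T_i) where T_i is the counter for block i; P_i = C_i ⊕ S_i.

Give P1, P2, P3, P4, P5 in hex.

P1 = 0x5, P2 = 0xB, P3 = 0xB, P4 = 0x3, P5 = 0xB

P1: T = 0x3, S = E(K, T) = 0x4; 0x1 ⊕ 0x4 = 0x5.
P2: T = 0x4, S = E(K, T) = 0x3; 0x8 ⊕ 0x3 = 0xB.
P3: T = 0x5, S = E(K, T) = 0x2; 0x9 ⊕ 0x2 = 0xB.
P4: T = 0x6, S = E(K, T) = 0x1; 0x2 ⊕ 0x1 = 0x3.
P5: T = 0x7, S = E(K, T) = 0x0; 0xB ⊕ 0x0 = 0xB.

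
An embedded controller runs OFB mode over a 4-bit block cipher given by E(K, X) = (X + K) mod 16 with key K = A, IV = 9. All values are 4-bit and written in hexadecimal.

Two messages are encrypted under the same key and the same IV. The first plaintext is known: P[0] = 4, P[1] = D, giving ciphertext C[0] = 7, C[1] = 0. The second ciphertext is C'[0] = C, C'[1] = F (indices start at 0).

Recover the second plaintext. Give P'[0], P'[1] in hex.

In OFB with a reused IV, both messages share the same keystream S_i, so C_i ⊕ C'_i = P_i ⊕ P'_i and thus P'_i = P_i ⊕ C_i ⊕ C'_i.
P'[0]: 4 ⊕ 7 ⊕ C = F.
P'[1]: D ⊕ 0 ⊕ F = 2.

P'[0] = F, P'[1] = 2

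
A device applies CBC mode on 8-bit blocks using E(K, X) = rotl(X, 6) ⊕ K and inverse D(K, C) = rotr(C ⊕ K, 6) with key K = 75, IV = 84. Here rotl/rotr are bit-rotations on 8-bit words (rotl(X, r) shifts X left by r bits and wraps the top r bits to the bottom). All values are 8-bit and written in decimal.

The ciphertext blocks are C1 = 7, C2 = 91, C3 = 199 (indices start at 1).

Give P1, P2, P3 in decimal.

CBC decryption: P_i = D(K, C_i) ⊕ C_{i−1}, with C_{0} = IV.
P1: D(K, 7) = 49; 49 ⊕ 84 = 101.
P2: D(K, 91) = 64; 64 ⊕ 7 = 71.
P3: D(K, 199) = 50; 50 ⊕ 91 = 105.

P1 = 101, P2 = 71, P3 = 105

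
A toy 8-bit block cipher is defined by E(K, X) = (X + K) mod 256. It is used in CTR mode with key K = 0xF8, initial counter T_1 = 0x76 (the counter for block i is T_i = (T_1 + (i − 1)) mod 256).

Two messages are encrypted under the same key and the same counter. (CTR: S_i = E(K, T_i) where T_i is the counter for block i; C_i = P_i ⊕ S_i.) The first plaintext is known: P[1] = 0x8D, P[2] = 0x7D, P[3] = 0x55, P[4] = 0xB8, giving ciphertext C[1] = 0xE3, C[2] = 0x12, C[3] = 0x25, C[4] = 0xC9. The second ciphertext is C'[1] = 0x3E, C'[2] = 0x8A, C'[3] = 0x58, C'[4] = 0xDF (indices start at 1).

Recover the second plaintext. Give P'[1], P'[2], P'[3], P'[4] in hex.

In CTR with a reused counter, both messages share the same keystream S_i, so C_i ⊕ C'_i = P_i ⊕ P'_i and thus P'_i = P_i ⊕ C_i ⊕ C'_i.
P'[1]: 0x8D ⊕ 0xE3 ⊕ 0x3E = 0x50.
P'[2]: 0x7D ⊕ 0x12 ⊕ 0x8A = 0xE5.
P'[3]: 0x55 ⊕ 0x25 ⊕ 0x58 = 0x28.
P'[4]: 0xB8 ⊕ 0xC9 ⊕ 0xDF = 0xAE.

P'[1] = 0x50, P'[2] = 0xE5, P'[3] = 0x28, P'[4] = 0xAE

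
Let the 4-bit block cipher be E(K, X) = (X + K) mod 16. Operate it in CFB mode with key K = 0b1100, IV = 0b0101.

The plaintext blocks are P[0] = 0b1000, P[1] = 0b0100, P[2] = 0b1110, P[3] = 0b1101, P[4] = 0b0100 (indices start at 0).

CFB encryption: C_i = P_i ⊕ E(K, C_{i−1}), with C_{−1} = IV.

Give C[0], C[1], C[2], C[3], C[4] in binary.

C[0]: E(K, 0b0101) = 0b0001; 0b1000 ⊕ 0b0001 = 0b1001.
C[1]: E(K, 0b1001) = 0b0101; 0b0100 ⊕ 0b0101 = 0b0001.
C[2]: E(K, 0b0001) = 0b1101; 0b1110 ⊕ 0b1101 = 0b0011.
C[3]: E(K, 0b0011) = 0b1111; 0b1101 ⊕ 0b1111 = 0b0010.
C[4]: E(K, 0b0010) = 0b1110; 0b0100 ⊕ 0b1110 = 0b1010.

C[0] = 0b1001, C[1] = 0b0001, C[2] = 0b0011, C[3] = 0b0010, C[4] = 0b1010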